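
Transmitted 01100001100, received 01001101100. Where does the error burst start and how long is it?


XOR: 00101100000

Burst at position 2, length 4


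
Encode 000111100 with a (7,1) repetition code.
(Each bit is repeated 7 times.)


Each bit -> 7 copies

000000000000000000000111111111111111111111111111100000000000000


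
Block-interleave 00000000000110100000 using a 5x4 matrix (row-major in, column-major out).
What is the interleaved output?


Matrix:
  0000
  0000
  0001
  1010
  0000
Read columns: 00010000000001000100

00010000000001000100


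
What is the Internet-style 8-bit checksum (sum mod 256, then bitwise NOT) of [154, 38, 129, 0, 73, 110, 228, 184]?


Sum = 916 mod 256 = 148
Complement = 107

107


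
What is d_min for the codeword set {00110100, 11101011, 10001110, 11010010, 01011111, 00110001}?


Comparing all pairs, minimum distance: 2
Can detect 1 errors, correct 0 errors

2


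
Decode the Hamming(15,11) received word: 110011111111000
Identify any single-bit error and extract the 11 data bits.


Syndrome = 11: error at position 11

Data: 01111101000 (corrected bit 11)


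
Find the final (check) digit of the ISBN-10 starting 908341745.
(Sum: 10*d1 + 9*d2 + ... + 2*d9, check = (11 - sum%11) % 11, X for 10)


Weighted sum: 254
254 mod 11 = 1

Check digit: X


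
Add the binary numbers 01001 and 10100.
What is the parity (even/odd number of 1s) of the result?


01001 = 9
10100 = 20
Sum = 29 = 11101
1s count = 4

even parity (4 ones in 11101)


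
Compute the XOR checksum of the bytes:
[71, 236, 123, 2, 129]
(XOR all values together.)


XOR chain: 71 ^ 236 ^ 123 ^ 2 ^ 129 = 83

83


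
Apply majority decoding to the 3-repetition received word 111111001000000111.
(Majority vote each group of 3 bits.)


Groups: 111, 111, 001, 000, 000, 111
Majority votes: 110001

110001


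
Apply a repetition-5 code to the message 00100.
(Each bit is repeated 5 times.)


Each bit -> 5 copies

0000000000111110000000000


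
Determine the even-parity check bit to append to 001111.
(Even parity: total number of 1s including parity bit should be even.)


Number of 1s in data: 4
Parity bit: 0

0


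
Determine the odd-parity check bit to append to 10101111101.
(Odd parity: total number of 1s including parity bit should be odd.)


Number of 1s in data: 8
Parity bit: 1

1


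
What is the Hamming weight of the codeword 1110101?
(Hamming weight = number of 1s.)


Counting 1s in 1110101

5


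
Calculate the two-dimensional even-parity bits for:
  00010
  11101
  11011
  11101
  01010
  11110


Row parities: 100000
Column parities: 01101

Row P: 100000, Col P: 01101, Corner: 1


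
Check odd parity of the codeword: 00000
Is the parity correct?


Number of 1s: 0

No, parity error (0 ones)


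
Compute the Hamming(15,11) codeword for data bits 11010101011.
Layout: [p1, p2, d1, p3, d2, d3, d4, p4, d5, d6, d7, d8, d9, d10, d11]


Parity bits: p1=0, p2=1, p3=1, p4=0

011110100101011


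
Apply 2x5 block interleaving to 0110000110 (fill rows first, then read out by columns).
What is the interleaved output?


Matrix:
  01100
  00110
Read columns: 0010110100

0010110100


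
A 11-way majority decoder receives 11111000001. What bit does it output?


Ones: 6 out of 11
Threshold: 6

1 (6/11 voted 1)


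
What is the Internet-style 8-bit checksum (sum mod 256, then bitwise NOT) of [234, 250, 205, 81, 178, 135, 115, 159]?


Sum = 1357 mod 256 = 77
Complement = 178

178


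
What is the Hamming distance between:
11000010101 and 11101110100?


XOR: 00101100001
Count of 1s: 4

4


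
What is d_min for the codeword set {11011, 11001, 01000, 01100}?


Comparing all pairs, minimum distance: 1
Can detect 0 errors, correct 0 errors

1


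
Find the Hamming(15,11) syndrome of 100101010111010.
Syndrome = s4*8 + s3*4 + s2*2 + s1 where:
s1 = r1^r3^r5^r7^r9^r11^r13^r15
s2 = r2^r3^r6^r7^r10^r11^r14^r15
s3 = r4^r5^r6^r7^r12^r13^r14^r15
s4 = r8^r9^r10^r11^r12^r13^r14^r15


s1=0, s2=0, s3=0, s4=1

Syndrome = 8 (error at position 8)


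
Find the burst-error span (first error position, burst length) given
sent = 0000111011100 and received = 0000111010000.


XOR: 0000000001100

Burst at position 9, length 2


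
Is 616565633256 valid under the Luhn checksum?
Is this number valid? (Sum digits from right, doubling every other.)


Luhn sum = 41
41 mod 10 = 1

Invalid (Luhn sum mod 10 = 1)


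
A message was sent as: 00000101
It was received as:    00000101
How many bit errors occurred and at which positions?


XOR: 00000000

0 errors (received matches sent)


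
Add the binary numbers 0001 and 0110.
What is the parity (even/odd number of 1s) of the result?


0001 = 1
0110 = 6
Sum = 7 = 111
1s count = 3

odd parity (3 ones in 111)


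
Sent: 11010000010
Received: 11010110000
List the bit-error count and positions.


XOR: 00000110010

3 error(s) at position(s): 5, 6, 9


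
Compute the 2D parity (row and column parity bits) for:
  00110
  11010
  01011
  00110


Row parities: 0110
Column parities: 10001

Row P: 0110, Col P: 10001, Corner: 0


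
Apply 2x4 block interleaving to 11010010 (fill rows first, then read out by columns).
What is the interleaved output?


Matrix:
  1101
  0010
Read columns: 10100110

10100110


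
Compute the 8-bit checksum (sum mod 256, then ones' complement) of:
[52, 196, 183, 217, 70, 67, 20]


Sum = 805 mod 256 = 37
Complement = 218

218


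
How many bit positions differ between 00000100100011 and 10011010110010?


XOR: 10011110010001
Count of 1s: 7

7


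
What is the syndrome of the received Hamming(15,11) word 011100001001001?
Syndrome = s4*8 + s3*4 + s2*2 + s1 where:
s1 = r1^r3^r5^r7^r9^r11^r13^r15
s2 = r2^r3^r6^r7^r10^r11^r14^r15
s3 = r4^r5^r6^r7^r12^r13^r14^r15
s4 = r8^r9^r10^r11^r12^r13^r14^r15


s1=1, s2=1, s3=1, s4=1

Syndrome = 15 (error at position 15)


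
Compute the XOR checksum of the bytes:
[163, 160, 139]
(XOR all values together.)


XOR chain: 163 ^ 160 ^ 139 = 136

136


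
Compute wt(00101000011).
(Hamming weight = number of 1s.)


Counting 1s in 00101000011

4


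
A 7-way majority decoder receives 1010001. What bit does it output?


Ones: 3 out of 7
Threshold: 4

0 (3/7 voted 1)


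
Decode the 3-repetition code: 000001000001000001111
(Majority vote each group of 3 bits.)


Groups: 000, 001, 000, 001, 000, 001, 111
Majority votes: 0000001

0000001


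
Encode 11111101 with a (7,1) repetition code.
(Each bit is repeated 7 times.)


Each bit -> 7 copies

11111111111111111111111111111111111111111100000001111111


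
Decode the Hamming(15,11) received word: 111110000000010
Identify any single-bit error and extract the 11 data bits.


Syndrome = 15: error at position 15

Data: 11000000011 (corrected bit 15)


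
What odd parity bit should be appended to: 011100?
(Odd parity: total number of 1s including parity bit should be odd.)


Number of 1s in data: 3
Parity bit: 0

0


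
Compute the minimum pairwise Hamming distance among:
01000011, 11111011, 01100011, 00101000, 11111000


Comparing all pairs, minimum distance: 1
Can detect 0 errors, correct 0 errors

1


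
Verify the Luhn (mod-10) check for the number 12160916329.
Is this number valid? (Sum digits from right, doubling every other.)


Luhn sum = 38
38 mod 10 = 8

Invalid (Luhn sum mod 10 = 8)


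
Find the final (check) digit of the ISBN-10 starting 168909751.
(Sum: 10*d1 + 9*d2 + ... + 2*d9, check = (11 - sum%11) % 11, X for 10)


Weighted sum: 281
281 mod 11 = 6

Check digit: 5


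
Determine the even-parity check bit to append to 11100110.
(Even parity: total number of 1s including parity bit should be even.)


Number of 1s in data: 5
Parity bit: 1

1


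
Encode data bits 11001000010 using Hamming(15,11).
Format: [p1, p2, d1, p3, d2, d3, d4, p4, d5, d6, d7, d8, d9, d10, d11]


Parity bits: p1=1, p2=0, p3=0, p4=0

101010001000010


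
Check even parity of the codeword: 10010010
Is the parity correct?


Number of 1s: 3

No, parity error (3 ones)


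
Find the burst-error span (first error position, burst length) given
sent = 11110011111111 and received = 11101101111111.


XOR: 00011110000000

Burst at position 3, length 4


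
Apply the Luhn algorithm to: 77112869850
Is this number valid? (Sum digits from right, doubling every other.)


Luhn sum = 48
48 mod 10 = 8

Invalid (Luhn sum mod 10 = 8)


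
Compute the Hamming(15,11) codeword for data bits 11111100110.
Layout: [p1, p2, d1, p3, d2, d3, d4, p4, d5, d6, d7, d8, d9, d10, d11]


Parity bits: p1=1, p2=1, p3=1, p4=0

111111101100110


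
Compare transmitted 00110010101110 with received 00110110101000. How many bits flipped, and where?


XOR: 00000100000110

3 error(s) at position(s): 5, 11, 12


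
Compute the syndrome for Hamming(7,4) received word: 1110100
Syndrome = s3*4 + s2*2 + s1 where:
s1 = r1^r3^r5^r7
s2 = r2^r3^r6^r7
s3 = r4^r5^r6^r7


s1=1, s2=0, s3=1

Syndrome = 5 (error at position 5)


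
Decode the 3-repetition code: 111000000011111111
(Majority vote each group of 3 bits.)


Groups: 111, 000, 000, 011, 111, 111
Majority votes: 100111

100111


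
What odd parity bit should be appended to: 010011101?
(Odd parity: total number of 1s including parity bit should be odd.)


Number of 1s in data: 5
Parity bit: 0

0


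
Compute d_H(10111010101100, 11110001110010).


XOR: 01001011011110
Count of 1s: 8

8


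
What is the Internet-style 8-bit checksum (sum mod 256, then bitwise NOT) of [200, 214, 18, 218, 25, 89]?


Sum = 764 mod 256 = 252
Complement = 3

3


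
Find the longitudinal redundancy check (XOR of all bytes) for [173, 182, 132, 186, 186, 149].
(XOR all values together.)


XOR chain: 173 ^ 182 ^ 132 ^ 186 ^ 186 ^ 149 = 10

10


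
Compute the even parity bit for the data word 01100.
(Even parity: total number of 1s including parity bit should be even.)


Number of 1s in data: 2
Parity bit: 0

0


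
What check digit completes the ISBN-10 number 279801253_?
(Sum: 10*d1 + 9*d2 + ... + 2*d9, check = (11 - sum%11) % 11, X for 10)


Weighted sum: 245
245 mod 11 = 3

Check digit: 8


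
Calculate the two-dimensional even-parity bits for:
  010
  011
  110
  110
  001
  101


Row parities: 100010
Column parities: 101

Row P: 100010, Col P: 101, Corner: 0


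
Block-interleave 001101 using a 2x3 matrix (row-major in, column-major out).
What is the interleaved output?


Matrix:
  001
  101
Read columns: 010011

010011


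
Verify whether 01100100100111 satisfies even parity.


Number of 1s: 7

No, parity error (7 ones)


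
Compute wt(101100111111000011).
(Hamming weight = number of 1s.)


Counting 1s in 101100111111000011

11


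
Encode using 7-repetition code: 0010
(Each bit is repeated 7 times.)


Each bit -> 7 copies

0000000000000011111110000000


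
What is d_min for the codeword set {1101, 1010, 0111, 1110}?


Comparing all pairs, minimum distance: 1
Can detect 0 errors, correct 0 errors

1


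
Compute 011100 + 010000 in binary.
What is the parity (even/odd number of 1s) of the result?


011100 = 28
010000 = 16
Sum = 44 = 101100
1s count = 3

odd parity (3 ones in 101100)


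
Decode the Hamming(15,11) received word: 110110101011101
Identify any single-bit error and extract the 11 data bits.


Syndrome = 9: error at position 9

Data: 01010011101 (corrected bit 9)


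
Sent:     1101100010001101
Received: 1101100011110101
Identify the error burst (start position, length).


XOR: 0000000001111000

Burst at position 9, length 4


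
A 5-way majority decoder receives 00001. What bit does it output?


Ones: 1 out of 5
Threshold: 3

0 (1/5 voted 1)


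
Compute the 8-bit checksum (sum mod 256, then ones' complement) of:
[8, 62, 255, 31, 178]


Sum = 534 mod 256 = 22
Complement = 233

233


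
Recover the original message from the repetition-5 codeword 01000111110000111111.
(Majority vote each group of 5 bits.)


Groups: 01000, 11111, 00001, 11111
Majority votes: 0101

0101


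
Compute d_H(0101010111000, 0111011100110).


XOR: 0010001011110
Count of 1s: 6

6


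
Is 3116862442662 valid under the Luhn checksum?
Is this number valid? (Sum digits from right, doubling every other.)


Luhn sum = 49
49 mod 10 = 9

Invalid (Luhn sum mod 10 = 9)


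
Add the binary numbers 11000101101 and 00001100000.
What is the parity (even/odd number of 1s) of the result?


11000101101 = 1581
00001100000 = 96
Sum = 1677 = 11010001101
1s count = 6

even parity (6 ones in 11010001101)


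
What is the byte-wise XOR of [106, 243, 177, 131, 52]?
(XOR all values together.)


XOR chain: 106 ^ 243 ^ 177 ^ 131 ^ 52 = 159

159


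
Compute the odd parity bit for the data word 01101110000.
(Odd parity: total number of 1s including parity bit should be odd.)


Number of 1s in data: 5
Parity bit: 0

0


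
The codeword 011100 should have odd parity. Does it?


Number of 1s: 3

Yes, parity is correct (3 ones)


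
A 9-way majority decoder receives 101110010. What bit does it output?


Ones: 5 out of 9
Threshold: 5

1 (5/9 voted 1)


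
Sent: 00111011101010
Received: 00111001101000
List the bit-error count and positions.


XOR: 00000010000010

2 error(s) at position(s): 6, 12


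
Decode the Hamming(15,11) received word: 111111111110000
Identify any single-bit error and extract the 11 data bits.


Syndrome = 0: no error detected

Data: 11111110000 (no errors)


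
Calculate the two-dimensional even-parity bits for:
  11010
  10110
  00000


Row parities: 110
Column parities: 01100

Row P: 110, Col P: 01100, Corner: 0


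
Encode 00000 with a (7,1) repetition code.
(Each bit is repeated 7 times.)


Each bit -> 7 copies

00000000000000000000000000000000000


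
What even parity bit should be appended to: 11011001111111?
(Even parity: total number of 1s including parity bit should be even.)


Number of 1s in data: 11
Parity bit: 1

1


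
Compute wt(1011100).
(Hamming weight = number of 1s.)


Counting 1s in 1011100

4


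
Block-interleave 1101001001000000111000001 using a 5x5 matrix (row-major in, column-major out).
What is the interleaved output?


Matrix:
  11010
  01001
  00000
  01110
  00001
Read columns: 1000011010000101001001001

1000011010000101001001001


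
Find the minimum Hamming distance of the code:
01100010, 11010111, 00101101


Comparing all pairs, minimum distance: 5
Can detect 4 errors, correct 2 errors

5


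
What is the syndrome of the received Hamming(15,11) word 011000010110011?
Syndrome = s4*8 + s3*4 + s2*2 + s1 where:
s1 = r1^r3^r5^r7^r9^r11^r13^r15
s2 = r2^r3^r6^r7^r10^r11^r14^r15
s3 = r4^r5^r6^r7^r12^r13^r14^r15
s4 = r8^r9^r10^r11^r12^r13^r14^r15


s1=1, s2=0, s3=0, s4=1

Syndrome = 9 (error at position 9)


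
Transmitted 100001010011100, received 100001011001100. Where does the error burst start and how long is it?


XOR: 000000001010000

Burst at position 8, length 3


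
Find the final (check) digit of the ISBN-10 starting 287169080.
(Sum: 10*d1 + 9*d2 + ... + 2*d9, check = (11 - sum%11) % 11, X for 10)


Weighted sum: 260
260 mod 11 = 7

Check digit: 4


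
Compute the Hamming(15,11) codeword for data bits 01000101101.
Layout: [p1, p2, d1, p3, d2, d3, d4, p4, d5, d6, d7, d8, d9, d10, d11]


Parity bits: p1=1, p2=0, p3=0, p4=0

100010000101101


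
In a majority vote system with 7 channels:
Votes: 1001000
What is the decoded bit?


Ones: 2 out of 7
Threshold: 4

0 (2/7 voted 1)


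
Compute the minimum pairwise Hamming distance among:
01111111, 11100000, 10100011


Comparing all pairs, minimum distance: 3
Can detect 2 errors, correct 1 errors

3


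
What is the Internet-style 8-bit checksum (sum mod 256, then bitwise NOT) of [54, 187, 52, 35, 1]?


Sum = 329 mod 256 = 73
Complement = 182

182


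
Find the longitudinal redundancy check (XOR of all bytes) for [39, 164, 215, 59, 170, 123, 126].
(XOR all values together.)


XOR chain: 39 ^ 164 ^ 215 ^ 59 ^ 170 ^ 123 ^ 126 = 192

192


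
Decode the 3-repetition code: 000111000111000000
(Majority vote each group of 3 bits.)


Groups: 000, 111, 000, 111, 000, 000
Majority votes: 010100

010100


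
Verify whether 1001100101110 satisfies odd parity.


Number of 1s: 7

Yes, parity is correct (7 ones)


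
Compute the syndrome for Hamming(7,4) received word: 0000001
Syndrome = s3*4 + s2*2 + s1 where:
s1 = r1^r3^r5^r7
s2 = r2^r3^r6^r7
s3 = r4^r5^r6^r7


s1=1, s2=1, s3=1

Syndrome = 7 (error at position 7)


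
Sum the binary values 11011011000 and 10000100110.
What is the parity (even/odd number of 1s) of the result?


11011011000 = 1752
10000100110 = 1062
Sum = 2814 = 101011111110
1s count = 9

odd parity (9 ones in 101011111110)


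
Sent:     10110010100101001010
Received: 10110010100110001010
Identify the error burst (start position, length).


XOR: 00000000000011000000

Burst at position 12, length 2


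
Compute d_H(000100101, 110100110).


XOR: 110000011
Count of 1s: 4

4


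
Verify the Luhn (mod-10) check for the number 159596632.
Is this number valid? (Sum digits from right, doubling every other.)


Luhn sum = 38
38 mod 10 = 8

Invalid (Luhn sum mod 10 = 8)


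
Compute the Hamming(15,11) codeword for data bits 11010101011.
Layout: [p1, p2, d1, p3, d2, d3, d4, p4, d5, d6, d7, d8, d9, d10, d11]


Parity bits: p1=0, p2=1, p3=1, p4=0

011110100101011


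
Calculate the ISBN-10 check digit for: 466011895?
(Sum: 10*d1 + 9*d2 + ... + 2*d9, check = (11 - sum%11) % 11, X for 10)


Weighted sum: 222
222 mod 11 = 2

Check digit: 9


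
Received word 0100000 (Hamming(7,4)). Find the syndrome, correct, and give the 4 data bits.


Syndrome = 2: error at position 2

Data: 0000 (corrected bit 2)


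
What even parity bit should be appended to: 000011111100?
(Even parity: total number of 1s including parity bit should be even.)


Number of 1s in data: 6
Parity bit: 0

0


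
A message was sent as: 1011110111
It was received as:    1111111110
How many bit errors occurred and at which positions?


XOR: 0100001001

3 error(s) at position(s): 1, 6, 9


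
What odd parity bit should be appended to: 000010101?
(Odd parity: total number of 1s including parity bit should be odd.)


Number of 1s in data: 3
Parity bit: 0

0


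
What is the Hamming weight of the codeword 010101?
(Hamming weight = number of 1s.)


Counting 1s in 010101

3


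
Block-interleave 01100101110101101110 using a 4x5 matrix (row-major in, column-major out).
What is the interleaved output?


Matrix:
  01100
  10111
  01011
  01110
Read columns: 01001011110101110110

01001011110101110110


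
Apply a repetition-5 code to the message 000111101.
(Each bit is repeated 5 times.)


Each bit -> 5 copies

000000000000000111111111111111111110000011111


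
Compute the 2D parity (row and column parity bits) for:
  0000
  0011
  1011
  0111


Row parities: 0011
Column parities: 1111

Row P: 0011, Col P: 1111, Corner: 0


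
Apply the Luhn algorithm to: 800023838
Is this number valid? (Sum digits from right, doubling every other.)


Luhn sum = 38
38 mod 10 = 8

Invalid (Luhn sum mod 10 = 8)


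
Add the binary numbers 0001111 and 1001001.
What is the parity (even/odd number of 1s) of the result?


0001111 = 15
1001001 = 73
Sum = 88 = 1011000
1s count = 3

odd parity (3 ones in 1011000)


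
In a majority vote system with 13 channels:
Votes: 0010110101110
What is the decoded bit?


Ones: 7 out of 13
Threshold: 7

1 (7/13 voted 1)


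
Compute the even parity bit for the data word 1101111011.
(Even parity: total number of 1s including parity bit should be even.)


Number of 1s in data: 8
Parity bit: 0

0


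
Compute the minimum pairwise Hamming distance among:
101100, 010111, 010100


Comparing all pairs, minimum distance: 2
Can detect 1 errors, correct 0 errors

2


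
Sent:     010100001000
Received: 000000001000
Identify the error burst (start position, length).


XOR: 010100000000

Burst at position 1, length 3


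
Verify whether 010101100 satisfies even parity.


Number of 1s: 4

Yes, parity is correct (4 ones)


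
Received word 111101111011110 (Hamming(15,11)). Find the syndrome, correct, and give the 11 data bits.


Syndrome = 0: no error detected

Data: 10111011110 (no errors)


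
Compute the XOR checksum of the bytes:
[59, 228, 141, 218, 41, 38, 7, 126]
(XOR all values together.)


XOR chain: 59 ^ 228 ^ 141 ^ 218 ^ 41 ^ 38 ^ 7 ^ 126 = 254

254


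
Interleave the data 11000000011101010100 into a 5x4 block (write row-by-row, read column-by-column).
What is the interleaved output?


Matrix:
  1100
  0000
  0111
  0101
  0100
Read columns: 10000101110010000110

10000101110010000110


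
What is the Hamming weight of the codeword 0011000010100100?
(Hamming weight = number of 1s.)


Counting 1s in 0011000010100100

5


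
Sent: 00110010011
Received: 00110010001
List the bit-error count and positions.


XOR: 00000000010

1 error(s) at position(s): 9


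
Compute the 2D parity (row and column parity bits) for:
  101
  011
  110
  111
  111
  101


Row parities: 000110
Column parities: 101

Row P: 000110, Col P: 101, Corner: 0


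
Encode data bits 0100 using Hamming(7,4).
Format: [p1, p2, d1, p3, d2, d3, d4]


Parity bits: p1=1, p2=0, p3=1

1001100


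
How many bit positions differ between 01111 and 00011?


XOR: 01100
Count of 1s: 2

2


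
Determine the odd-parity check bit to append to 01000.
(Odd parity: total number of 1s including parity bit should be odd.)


Number of 1s in data: 1
Parity bit: 0

0


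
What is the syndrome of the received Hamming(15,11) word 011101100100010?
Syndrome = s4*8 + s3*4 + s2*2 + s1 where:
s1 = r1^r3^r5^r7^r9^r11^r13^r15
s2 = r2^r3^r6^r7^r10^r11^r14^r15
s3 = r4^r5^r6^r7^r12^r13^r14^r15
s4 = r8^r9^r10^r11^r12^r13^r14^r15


s1=0, s2=0, s3=0, s4=0

Syndrome = 0 (no error)


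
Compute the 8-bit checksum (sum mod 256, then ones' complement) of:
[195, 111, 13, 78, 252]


Sum = 649 mod 256 = 137
Complement = 118

118


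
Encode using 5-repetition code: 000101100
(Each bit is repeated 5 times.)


Each bit -> 5 copies

000000000000000111110000011111111110000000000


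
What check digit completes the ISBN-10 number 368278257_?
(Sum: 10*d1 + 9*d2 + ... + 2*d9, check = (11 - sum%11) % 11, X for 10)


Weighted sum: 281
281 mod 11 = 6

Check digit: 5


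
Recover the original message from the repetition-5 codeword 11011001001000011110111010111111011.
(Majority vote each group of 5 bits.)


Groups: 11011, 00100, 10000, 11110, 11101, 01111, 11011
Majority votes: 1001111

1001111


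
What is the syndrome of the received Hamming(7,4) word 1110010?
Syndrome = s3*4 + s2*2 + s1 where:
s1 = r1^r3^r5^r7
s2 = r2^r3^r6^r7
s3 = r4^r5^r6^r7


s1=0, s2=1, s3=1

Syndrome = 6 (error at position 6)


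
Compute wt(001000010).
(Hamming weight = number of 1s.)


Counting 1s in 001000010

2


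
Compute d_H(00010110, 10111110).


XOR: 10101000
Count of 1s: 3

3


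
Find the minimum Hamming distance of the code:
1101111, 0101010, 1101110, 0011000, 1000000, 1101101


Comparing all pairs, minimum distance: 1
Can detect 0 errors, correct 0 errors

1


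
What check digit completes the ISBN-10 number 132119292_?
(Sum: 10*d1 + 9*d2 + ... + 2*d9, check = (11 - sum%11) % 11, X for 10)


Weighted sum: 150
150 mod 11 = 7

Check digit: 4


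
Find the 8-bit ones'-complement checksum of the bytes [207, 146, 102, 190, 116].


Sum = 761 mod 256 = 249
Complement = 6

6


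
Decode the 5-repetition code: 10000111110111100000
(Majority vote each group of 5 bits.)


Groups: 10000, 11111, 01111, 00000
Majority votes: 0110

0110


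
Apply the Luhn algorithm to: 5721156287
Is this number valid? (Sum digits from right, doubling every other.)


Luhn sum = 39
39 mod 10 = 9

Invalid (Luhn sum mod 10 = 9)


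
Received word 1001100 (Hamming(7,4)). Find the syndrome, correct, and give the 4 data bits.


Syndrome = 0: no error detected

Data: 0100 (no errors)


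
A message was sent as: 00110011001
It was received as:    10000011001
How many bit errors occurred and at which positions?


XOR: 10110000000

3 error(s) at position(s): 0, 2, 3


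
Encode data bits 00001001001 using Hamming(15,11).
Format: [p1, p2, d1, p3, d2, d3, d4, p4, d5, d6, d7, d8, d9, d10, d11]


Parity bits: p1=0, p2=1, p3=0, p4=1

010000011001001


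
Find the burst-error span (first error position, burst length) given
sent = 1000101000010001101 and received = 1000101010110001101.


XOR: 0000000010100000000

Burst at position 8, length 3


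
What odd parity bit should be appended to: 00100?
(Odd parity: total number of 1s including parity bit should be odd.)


Number of 1s in data: 1
Parity bit: 0

0


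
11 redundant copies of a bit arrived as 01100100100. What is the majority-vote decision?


Ones: 4 out of 11
Threshold: 6

0 (4/11 voted 1)


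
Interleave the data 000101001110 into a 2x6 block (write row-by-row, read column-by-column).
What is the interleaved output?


Matrix:
  000101
  001110
Read columns: 000001110110

000001110110


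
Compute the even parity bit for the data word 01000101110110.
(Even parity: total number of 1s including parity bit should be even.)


Number of 1s in data: 7
Parity bit: 1

1


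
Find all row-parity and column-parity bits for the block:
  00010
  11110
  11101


Row parities: 100
Column parities: 00001

Row P: 100, Col P: 00001, Corner: 1


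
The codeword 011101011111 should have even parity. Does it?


Number of 1s: 9

No, parity error (9 ones)


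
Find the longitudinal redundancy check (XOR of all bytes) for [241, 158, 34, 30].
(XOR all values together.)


XOR chain: 241 ^ 158 ^ 34 ^ 30 = 83

83


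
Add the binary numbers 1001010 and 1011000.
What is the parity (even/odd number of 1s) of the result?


1001010 = 74
1011000 = 88
Sum = 162 = 10100010
1s count = 3

odd parity (3 ones in 10100010)


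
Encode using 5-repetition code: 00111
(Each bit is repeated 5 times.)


Each bit -> 5 copies

0000000000111111111111111


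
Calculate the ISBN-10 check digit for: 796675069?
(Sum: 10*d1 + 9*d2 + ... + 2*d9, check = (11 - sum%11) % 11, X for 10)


Weighted sum: 344
344 mod 11 = 3

Check digit: 8


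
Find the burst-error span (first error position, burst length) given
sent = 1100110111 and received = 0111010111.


XOR: 1011100000

Burst at position 0, length 5


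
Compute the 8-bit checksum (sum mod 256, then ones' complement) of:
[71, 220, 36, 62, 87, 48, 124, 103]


Sum = 751 mod 256 = 239
Complement = 16

16


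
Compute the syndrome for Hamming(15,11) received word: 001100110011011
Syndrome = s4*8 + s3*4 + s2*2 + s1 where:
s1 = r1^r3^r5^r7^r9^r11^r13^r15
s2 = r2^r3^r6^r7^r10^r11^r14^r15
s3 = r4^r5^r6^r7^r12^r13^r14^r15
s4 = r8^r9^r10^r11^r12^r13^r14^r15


s1=0, s2=1, s3=1, s4=1

Syndrome = 14 (error at position 14)


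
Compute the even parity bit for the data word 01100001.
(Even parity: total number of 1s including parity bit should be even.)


Number of 1s in data: 3
Parity bit: 1

1


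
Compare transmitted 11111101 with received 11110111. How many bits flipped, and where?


XOR: 00001010

2 error(s) at position(s): 4, 6


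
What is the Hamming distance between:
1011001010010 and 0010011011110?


XOR: 1001010001100
Count of 1s: 5

5


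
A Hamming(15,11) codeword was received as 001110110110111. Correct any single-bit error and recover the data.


Syndrome = 0: no error detected

Data: 11010110111 (no errors)


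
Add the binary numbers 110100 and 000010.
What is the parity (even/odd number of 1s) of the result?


110100 = 52
000010 = 2
Sum = 54 = 110110
1s count = 4

even parity (4 ones in 110110)


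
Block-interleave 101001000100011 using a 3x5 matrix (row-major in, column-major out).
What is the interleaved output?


Matrix:
  10100
  10001
  00011
Read columns: 110000100001011

110000100001011


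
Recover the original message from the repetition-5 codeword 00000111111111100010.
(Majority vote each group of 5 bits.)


Groups: 00000, 11111, 11111, 00010
Majority votes: 0110

0110


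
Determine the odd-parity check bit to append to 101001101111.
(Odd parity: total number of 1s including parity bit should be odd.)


Number of 1s in data: 8
Parity bit: 1

1


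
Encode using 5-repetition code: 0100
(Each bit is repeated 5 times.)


Each bit -> 5 copies

00000111110000000000


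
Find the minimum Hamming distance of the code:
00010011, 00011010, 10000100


Comparing all pairs, minimum distance: 2
Can detect 1 errors, correct 0 errors

2


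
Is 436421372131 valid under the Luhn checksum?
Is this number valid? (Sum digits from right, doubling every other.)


Luhn sum = 48
48 mod 10 = 8

Invalid (Luhn sum mod 10 = 8)


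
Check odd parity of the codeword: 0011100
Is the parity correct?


Number of 1s: 3

Yes, parity is correct (3 ones)


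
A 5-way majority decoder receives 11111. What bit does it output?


Ones: 5 out of 5
Threshold: 3

1 (5/5 voted 1)


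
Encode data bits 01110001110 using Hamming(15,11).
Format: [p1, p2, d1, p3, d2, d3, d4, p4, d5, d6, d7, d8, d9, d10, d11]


Parity bits: p1=1, p2=1, p3=0, p4=1

110011110001110


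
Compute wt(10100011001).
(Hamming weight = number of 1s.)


Counting 1s in 10100011001

5


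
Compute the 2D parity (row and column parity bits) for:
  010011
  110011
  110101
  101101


Row parities: 1000
Column parities: 111000

Row P: 1000, Col P: 111000, Corner: 1


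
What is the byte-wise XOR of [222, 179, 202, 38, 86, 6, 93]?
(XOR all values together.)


XOR chain: 222 ^ 179 ^ 202 ^ 38 ^ 86 ^ 6 ^ 93 = 140

140


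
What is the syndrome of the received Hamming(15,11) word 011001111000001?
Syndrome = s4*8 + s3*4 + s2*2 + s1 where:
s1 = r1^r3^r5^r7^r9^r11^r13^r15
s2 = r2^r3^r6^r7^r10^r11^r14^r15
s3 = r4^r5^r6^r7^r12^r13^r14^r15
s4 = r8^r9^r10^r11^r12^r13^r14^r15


s1=0, s2=1, s3=1, s4=1

Syndrome = 14 (error at position 14)


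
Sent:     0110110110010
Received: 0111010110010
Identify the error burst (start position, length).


XOR: 0001100000000

Burst at position 3, length 2


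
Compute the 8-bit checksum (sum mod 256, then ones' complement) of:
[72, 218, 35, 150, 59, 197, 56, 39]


Sum = 826 mod 256 = 58
Complement = 197

197


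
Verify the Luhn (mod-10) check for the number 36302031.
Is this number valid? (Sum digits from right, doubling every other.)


Luhn sum = 29
29 mod 10 = 9

Invalid (Luhn sum mod 10 = 9)


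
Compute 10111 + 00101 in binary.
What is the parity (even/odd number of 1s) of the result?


10111 = 23
00101 = 5
Sum = 28 = 11100
1s count = 3

odd parity (3 ones in 11100)


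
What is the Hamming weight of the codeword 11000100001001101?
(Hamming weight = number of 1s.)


Counting 1s in 11000100001001101

7


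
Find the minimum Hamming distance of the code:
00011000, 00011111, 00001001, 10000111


Comparing all pairs, minimum distance: 2
Can detect 1 errors, correct 0 errors

2


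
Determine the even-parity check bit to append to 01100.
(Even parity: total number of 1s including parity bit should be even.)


Number of 1s in data: 2
Parity bit: 0

0


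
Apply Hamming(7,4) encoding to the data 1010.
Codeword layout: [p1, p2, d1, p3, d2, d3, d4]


Parity bits: p1=1, p2=0, p3=1

1011010


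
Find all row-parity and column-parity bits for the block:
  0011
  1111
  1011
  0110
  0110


Row parities: 00100
Column parities: 0111

Row P: 00100, Col P: 0111, Corner: 1


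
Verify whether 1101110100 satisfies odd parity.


Number of 1s: 6

No, parity error (6 ones)


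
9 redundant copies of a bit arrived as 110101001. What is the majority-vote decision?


Ones: 5 out of 9
Threshold: 5

1 (5/9 voted 1)


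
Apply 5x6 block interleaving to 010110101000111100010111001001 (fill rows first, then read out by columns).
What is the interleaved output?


Matrix:
  010110
  101000
  111100
  010111
  001001
Read columns: 011001011001101101101001000011

011001011001101101101001000011


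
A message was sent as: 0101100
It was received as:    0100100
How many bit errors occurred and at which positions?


XOR: 0001000

1 error(s) at position(s): 3


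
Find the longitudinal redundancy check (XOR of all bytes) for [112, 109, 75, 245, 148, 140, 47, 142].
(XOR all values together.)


XOR chain: 112 ^ 109 ^ 75 ^ 245 ^ 148 ^ 140 ^ 47 ^ 142 = 26

26


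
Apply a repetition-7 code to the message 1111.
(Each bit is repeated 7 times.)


Each bit -> 7 copies

1111111111111111111111111111


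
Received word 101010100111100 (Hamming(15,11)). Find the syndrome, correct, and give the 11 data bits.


Syndrome = 0: no error detected

Data: 11010111100 (no errors)


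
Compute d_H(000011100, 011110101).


XOR: 011101001
Count of 1s: 5

5


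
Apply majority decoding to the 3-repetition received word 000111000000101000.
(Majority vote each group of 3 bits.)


Groups: 000, 111, 000, 000, 101, 000
Majority votes: 010010

010010


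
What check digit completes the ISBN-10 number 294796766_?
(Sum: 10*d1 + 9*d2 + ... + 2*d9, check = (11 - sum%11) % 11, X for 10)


Weighted sum: 324
324 mod 11 = 5

Check digit: 6


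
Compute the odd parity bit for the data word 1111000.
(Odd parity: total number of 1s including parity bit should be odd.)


Number of 1s in data: 4
Parity bit: 1

1


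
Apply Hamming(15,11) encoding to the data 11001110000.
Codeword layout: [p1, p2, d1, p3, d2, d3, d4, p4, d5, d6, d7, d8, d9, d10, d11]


Parity bits: p1=0, p2=1, p3=1, p4=1

011110011110000


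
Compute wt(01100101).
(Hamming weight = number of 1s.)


Counting 1s in 01100101

4


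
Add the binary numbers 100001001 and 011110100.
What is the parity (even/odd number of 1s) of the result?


100001001 = 265
011110100 = 244
Sum = 509 = 111111101
1s count = 8

even parity (8 ones in 111111101)


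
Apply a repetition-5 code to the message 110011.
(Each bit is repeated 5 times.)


Each bit -> 5 copies

111111111100000000001111111111


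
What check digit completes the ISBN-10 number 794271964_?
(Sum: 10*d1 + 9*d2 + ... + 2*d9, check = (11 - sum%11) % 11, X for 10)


Weighted sum: 306
306 mod 11 = 9

Check digit: 2


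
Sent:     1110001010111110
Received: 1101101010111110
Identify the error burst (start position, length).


XOR: 0011100000000000

Burst at position 2, length 3


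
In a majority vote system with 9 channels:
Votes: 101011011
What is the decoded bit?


Ones: 6 out of 9
Threshold: 5

1 (6/9 voted 1)


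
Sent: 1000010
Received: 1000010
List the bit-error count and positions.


XOR: 0000000

0 errors (received matches sent)


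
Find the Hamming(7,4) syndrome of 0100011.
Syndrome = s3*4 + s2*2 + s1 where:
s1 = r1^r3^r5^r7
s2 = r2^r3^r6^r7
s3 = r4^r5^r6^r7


s1=1, s2=1, s3=0

Syndrome = 3 (error at position 3)


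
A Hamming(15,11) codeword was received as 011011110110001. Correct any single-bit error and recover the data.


Syndrome = 3: error at position 3

Data: 01110110001 (corrected bit 3)


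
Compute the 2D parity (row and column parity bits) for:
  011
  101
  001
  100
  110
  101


Row parities: 001100
Column parities: 000

Row P: 001100, Col P: 000, Corner: 0


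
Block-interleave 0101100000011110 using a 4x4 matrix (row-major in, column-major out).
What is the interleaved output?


Matrix:
  0101
  1000
  0001
  1110
Read columns: 0101100100011010

0101100100011010


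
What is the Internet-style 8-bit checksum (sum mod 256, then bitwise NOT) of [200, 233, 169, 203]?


Sum = 805 mod 256 = 37
Complement = 218

218


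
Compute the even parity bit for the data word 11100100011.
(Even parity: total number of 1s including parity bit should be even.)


Number of 1s in data: 6
Parity bit: 0

0


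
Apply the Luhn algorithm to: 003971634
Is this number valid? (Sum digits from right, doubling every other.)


Luhn sum = 37
37 mod 10 = 7

Invalid (Luhn sum mod 10 = 7)


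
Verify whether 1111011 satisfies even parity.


Number of 1s: 6

Yes, parity is correct (6 ones)


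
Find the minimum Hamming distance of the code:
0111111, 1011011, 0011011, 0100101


Comparing all pairs, minimum distance: 1
Can detect 0 errors, correct 0 errors

1


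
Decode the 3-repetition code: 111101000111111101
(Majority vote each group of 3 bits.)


Groups: 111, 101, 000, 111, 111, 101
Majority votes: 110111

110111


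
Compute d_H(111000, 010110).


XOR: 101110
Count of 1s: 4

4


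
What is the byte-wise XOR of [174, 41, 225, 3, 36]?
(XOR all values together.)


XOR chain: 174 ^ 41 ^ 225 ^ 3 ^ 36 = 65

65


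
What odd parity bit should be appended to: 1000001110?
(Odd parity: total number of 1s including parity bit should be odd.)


Number of 1s in data: 4
Parity bit: 1

1


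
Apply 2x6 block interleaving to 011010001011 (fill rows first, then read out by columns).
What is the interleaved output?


Matrix:
  011010
  001011
Read columns: 001011001101

001011001101


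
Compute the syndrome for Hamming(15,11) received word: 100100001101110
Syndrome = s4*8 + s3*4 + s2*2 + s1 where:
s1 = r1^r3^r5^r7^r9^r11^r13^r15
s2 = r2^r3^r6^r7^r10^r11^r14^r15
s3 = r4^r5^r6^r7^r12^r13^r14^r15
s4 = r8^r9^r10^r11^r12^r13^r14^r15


s1=1, s2=0, s3=0, s4=1

Syndrome = 9 (error at position 9)


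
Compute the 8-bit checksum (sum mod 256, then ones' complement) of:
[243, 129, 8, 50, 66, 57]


Sum = 553 mod 256 = 41
Complement = 214

214


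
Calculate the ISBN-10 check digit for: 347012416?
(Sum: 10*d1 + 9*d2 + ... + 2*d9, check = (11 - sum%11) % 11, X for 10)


Weighted sum: 169
169 mod 11 = 4

Check digit: 7


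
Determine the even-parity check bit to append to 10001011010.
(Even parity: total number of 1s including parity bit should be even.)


Number of 1s in data: 5
Parity bit: 1

1


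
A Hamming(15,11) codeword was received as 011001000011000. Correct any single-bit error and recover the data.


Syndrome = 0: no error detected

Data: 10100011000 (no errors)


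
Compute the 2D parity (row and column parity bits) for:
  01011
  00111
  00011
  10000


Row parities: 1101
Column parities: 11111

Row P: 1101, Col P: 11111, Corner: 1


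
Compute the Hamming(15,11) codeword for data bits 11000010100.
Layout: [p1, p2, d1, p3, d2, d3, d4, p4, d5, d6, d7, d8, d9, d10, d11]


Parity bits: p1=0, p2=0, p3=0, p4=0

001010000010100


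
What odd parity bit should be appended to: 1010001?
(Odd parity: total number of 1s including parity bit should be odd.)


Number of 1s in data: 3
Parity bit: 0

0


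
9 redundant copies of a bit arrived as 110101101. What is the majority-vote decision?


Ones: 6 out of 9
Threshold: 5

1 (6/9 voted 1)


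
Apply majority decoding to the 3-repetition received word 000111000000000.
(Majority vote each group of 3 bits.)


Groups: 000, 111, 000, 000, 000
Majority votes: 01000

01000


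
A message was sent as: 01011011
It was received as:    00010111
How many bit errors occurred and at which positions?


XOR: 01001100

3 error(s) at position(s): 1, 4, 5
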